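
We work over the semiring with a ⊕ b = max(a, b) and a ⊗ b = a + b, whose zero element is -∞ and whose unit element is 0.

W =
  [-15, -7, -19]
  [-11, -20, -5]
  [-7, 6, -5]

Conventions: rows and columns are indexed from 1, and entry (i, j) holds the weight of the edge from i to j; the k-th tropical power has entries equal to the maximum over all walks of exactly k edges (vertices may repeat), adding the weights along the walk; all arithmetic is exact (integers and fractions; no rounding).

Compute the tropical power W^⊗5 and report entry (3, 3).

W^⊗2:
  [-18, -13, -12]
  [-12, 1, -10]
  [-5, 1, 1]
W^⊗3:
  [-19, -6, -17]
  [-10, -4, -4]
  [-6, 7, -4]
W^⊗4:
  [-17, -11, -11]
  [-11, 2, -9]
  [-4, 2, 2]
W^⊗5:
  [-18, -5, -16]
  [-9, -3, -3]
  [-5, 8, -3]
Key observation: the optimum is the walk 3->2->3->2->3->3, with weight 6 + (-5) + 6 + (-5) + (-5) = -3.
Optimal value attained by: walk 3->2->3->2->3->3.
Answer: (W^⊗5)[3][3] = -3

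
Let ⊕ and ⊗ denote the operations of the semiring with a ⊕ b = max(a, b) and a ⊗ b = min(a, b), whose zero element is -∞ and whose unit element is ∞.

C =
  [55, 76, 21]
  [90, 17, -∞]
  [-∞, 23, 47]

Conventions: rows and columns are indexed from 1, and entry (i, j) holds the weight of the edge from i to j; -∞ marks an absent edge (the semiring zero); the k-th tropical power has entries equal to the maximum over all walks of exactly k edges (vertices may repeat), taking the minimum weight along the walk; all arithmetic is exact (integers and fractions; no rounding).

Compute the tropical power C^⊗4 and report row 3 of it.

C^⊗2:
  [76, 55, 21]
  [55, 76, 21]
  [23, 23, 47]
C^⊗3:
  [55, 76, 21]
  [76, 55, 21]
  [23, 23, 47]
C^⊗4:
  [76, 55, 21]
  [55, 76, 21]
  [23, 23, 47]
Answer: row 3 of C^⊗4 = [23, 23, 47]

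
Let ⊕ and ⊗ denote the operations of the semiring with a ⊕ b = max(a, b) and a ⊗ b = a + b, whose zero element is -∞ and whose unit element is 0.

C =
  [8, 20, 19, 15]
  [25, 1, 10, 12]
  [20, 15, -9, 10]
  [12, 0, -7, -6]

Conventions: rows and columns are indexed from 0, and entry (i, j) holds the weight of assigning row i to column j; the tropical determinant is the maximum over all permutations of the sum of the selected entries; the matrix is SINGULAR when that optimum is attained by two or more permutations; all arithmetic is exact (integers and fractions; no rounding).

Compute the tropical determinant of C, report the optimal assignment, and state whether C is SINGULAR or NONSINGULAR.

σ = (0, 1, 2, 3): 8 + 1 + (-9) + (-6) = -6
σ = (0, 1, 3, 2): 8 + 1 + 10 + (-7) = 12
σ = (0, 2, 1, 3): 8 + 10 + 15 + (-6) = 27
σ = (0, 2, 3, 1): 8 + 10 + 10 + 0 = 28
σ = (0, 3, 1, 2): 8 + 12 + 15 + (-7) = 28
σ = (0, 3, 2, 1): 8 + 12 + (-9) + 0 = 11
σ = (1, 0, 2, 3): 20 + 25 + (-9) + (-6) = 30
σ = (1, 0, 3, 2): 20 + 25 + 10 + (-7) = 48
σ = (1, 2, 0, 3): 20 + 10 + 20 + (-6) = 44
σ = (1, 2, 3, 0): 20 + 10 + 10 + 12 = 52
σ = (1, 3, 0, 2): 20 + 12 + 20 + (-7) = 45
σ = (1, 3, 2, 0): 20 + 12 + (-9) + 12 = 35
σ = (2, 0, 1, 3): 19 + 25 + 15 + (-6) = 53
σ = (2, 0, 3, 1): 19 + 25 + 10 + 0 = 54
σ = (2, 1, 0, 3): 19 + 1 + 20 + (-6) = 34
σ = (2, 1, 3, 0): 19 + 1 + 10 + 12 = 42
σ = (2, 3, 0, 1): 19 + 12 + 20 + 0 = 51
σ = (2, 3, 1, 0): 19 + 12 + 15 + 12 = 58
σ = (3, 0, 1, 2): 15 + 25 + 15 + (-7) = 48
σ = (3, 0, 2, 1): 15 + 25 + (-9) + 0 = 31
σ = (3, 1, 0, 2): 15 + 1 + 20 + (-7) = 29
σ = (3, 1, 2, 0): 15 + 1 + (-9) + 12 = 19
σ = (3, 2, 0, 1): 15 + 10 + 20 + 0 = 45
σ = (3, 2, 1, 0): 15 + 10 + 15 + 12 = 52
Optimal value attained by: σ = (2, 3, 1, 0).
Answer: det⊕(C) = 58; verdict: NONSINGULAR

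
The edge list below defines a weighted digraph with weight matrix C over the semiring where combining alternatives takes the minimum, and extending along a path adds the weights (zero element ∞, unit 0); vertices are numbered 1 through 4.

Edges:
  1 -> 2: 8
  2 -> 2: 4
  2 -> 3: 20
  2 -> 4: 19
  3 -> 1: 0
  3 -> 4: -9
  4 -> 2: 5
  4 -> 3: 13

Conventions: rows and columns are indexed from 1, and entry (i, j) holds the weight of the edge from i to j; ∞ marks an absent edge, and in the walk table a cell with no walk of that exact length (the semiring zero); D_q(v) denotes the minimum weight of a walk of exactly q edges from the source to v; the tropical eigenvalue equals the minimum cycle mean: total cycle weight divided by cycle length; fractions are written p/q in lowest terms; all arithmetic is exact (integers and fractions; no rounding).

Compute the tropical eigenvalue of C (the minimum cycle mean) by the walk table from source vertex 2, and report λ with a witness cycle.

q=0: [∞, 0, ∞, ∞]
q=1: [∞, 4, 20, 19]
q=2: [20, 8, 24, 11]
q=3: [24, 12, 24, 15]
q=4: [24, 16, 28, 15]
Optimal cycle mean attained by: cycle 3->4->3, total (-9) + 13, length 2.
Answer: λ = 2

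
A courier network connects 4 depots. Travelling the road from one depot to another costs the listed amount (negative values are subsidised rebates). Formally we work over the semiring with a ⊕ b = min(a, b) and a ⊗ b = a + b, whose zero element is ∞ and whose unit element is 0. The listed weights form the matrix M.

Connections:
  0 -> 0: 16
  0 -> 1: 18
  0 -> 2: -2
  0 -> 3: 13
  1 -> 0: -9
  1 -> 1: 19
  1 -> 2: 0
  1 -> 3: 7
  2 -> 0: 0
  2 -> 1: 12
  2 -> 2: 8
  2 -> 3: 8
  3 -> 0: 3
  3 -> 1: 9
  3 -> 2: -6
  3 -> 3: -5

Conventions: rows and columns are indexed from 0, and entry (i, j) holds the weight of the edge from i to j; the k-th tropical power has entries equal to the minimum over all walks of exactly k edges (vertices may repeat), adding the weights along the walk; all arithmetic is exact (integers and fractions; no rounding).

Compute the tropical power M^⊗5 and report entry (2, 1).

M^⊗2:
  [-2, 10, 6, 6]
  [0, 9, -11, 2]
  [3, 17, -2, 3]
  [-6, 4, -11, -10]
M^⊗3:
  [1, 15, -4, 1]
  [-11, 1, -4, -3]
  [-2, 10, -3, -2]
  [-11, -1, -16, -15]
M^⊗4:
  [-4, 8, -5, -4]
  [-8, 6, -13, -8]
  [-3, 7, -8, -7]
  [-16, -6, -21, -20]
M^⊗5:
  [-5, 5, -10, -9]
  [-13, -1, -14, -13]
  [-8, 2, -13, -12]
  [-21, -11, -26, -25]
Key observation: the optimum is the walk 2->3->3->3->3->1, with weight 8 + (-5) + (-5) + (-5) + 9 = 2.
Optimal value attained by: walk 2->3->3->3->3->1.
Answer: (M^⊗5)[2][1] = 2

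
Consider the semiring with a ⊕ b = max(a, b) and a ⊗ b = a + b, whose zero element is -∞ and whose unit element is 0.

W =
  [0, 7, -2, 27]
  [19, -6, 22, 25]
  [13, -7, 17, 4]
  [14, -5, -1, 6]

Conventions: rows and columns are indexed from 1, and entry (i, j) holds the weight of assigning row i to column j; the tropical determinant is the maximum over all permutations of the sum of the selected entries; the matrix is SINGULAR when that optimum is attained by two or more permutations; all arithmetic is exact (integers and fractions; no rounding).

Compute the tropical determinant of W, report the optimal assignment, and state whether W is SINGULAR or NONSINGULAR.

σ = (1, 2, 3, 4): 0 + (-6) + 17 + 6 = 17
σ = (1, 2, 4, 3): 0 + (-6) + 4 + (-1) = -3
σ = (1, 3, 2, 4): 0 + 22 + (-7) + 6 = 21
σ = (1, 3, 4, 2): 0 + 22 + 4 + (-5) = 21
σ = (1, 4, 2, 3): 0 + 25 + (-7) + (-1) = 17
σ = (1, 4, 3, 2): 0 + 25 + 17 + (-5) = 37
σ = (2, 1, 3, 4): 7 + 19 + 17 + 6 = 49
σ = (2, 1, 4, 3): 7 + 19 + 4 + (-1) = 29
σ = (2, 3, 1, 4): 7 + 22 + 13 + 6 = 48
σ = (2, 3, 4, 1): 7 + 22 + 4 + 14 = 47
σ = (2, 4, 1, 3): 7 + 25 + 13 + (-1) = 44
σ = (2, 4, 3, 1): 7 + 25 + 17 + 14 = 63
σ = (3, 1, 2, 4): (-2) + 19 + (-7) + 6 = 16
σ = (3, 1, 4, 2): (-2) + 19 + 4 + (-5) = 16
σ = (3, 2, 1, 4): (-2) + (-6) + 13 + 6 = 11
σ = (3, 2, 4, 1): (-2) + (-6) + 4 + 14 = 10
σ = (3, 4, 1, 2): (-2) + 25 + 13 + (-5) = 31
σ = (3, 4, 2, 1): (-2) + 25 + (-7) + 14 = 30
σ = (4, 1, 2, 3): 27 + 19 + (-7) + (-1) = 38
σ = (4, 1, 3, 2): 27 + 19 + 17 + (-5) = 58
σ = (4, 2, 1, 3): 27 + (-6) + 13 + (-1) = 33
σ = (4, 2, 3, 1): 27 + (-6) + 17 + 14 = 52
σ = (4, 3, 1, 2): 27 + 22 + 13 + (-5) = 57
σ = (4, 3, 2, 1): 27 + 22 + (-7) + 14 = 56
Optimal value attained by: σ = (2, 4, 3, 1).
Answer: det⊕(W) = 63; verdict: NONSINGULAR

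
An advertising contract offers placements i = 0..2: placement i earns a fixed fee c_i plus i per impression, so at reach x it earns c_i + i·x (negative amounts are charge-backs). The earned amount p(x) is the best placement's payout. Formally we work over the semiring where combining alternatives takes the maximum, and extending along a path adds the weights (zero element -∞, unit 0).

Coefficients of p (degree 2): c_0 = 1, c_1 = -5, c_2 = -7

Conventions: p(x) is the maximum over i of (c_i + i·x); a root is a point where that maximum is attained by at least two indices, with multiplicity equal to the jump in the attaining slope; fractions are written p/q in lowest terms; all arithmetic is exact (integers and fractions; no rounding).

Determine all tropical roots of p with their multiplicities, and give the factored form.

hull edge (i=0, c=1) to (i=2, c=-7): slope -4, span 2
Factored form: p(x) = -7 ⊗ (x ⊕ 4) ⊗ (x ⊕ 4)
Answer: roots = 4 (mult 2)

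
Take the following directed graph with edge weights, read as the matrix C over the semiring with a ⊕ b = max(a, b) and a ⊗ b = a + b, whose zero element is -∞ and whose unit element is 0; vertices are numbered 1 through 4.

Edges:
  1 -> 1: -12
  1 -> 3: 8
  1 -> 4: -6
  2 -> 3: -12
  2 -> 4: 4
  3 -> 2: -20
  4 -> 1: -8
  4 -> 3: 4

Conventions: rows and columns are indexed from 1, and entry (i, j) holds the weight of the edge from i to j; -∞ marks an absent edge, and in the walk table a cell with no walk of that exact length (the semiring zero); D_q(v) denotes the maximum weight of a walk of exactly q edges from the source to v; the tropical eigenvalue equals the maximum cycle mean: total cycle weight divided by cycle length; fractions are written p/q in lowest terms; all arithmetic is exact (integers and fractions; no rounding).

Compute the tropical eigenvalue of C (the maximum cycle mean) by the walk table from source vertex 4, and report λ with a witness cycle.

q=0: [-∞, -∞, -∞, 0]
q=1: [-8, -∞, 4, -∞]
q=2: [-20, -16, 0, -14]
q=3: [-22, -20, -10, -12]
q=4: [-20, -30, -8, -16]
Optimal cycle mean attained by: cycle 1->3->2->4->1, total 8 + (-20) + 4 + (-8), length 4.
Answer: λ = -4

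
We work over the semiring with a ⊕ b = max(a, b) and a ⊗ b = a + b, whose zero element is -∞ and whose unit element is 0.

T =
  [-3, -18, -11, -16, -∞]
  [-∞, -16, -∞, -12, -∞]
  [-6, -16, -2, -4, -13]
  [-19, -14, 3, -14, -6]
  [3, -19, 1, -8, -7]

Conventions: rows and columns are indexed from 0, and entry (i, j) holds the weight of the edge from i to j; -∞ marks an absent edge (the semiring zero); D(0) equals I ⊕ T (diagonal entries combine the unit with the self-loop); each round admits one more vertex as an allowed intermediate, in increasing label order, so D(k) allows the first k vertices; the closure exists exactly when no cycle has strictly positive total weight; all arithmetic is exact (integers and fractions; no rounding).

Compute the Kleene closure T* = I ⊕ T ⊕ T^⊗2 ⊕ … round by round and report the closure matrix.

D(0):
  [0, -18, -11, -16, -∞]
  [-∞, 0, -∞, -12, -∞]
  [-6, -16, 0, -4, -13]
  [-19, -14, 3, 0, -6]
  [3, -19, 1, -8, 0]
D(1):
  [0, -18, -11, -16, -∞]
  [-∞, 0, -∞, -12, -∞]
  [-6, -16, 0, -4, -13]
  [-19, -14, 3, 0, -6]
  [3, -15, 1, -8, 0]
D(2):
  [0, -18, -11, -16, -∞]
  [-∞, 0, -∞, -12, -∞]
  [-6, -16, 0, -4, -13]
  [-19, -14, 3, 0, -6]
  [3, -15, 1, -8, 0]
D(3):
  [0, -18, -11, -15, -24]
  [-∞, 0, -∞, -12, -∞]
  [-6, -16, 0, -4, -13]
  [-3, -13, 3, 0, -6]
  [3, -15, 1, -3, 0]
D(4):
  [0, -18, -11, -15, -21]
  [-15, 0, -9, -12, -18]
  [-6, -16, 0, -4, -10]
  [-3, -13, 3, 0, -6]
  [3, -15, 1, -3, 0]
D(5):
  [0, -18, -11, -15, -21]
  [-15, 0, -9, -12, -18]
  [-6, -16, 0, -4, -10]
  [-3, -13, 3, 0, -6]
  [3, -15, 1, -3, 0]
Answer: T* = [[0, -18, -11, -15, -21], [-15, 0, -9, -12, -18], [-6, -16, 0, -4, -10], [-3, -13, 3, 0, -6], [3, -15, 1, -3, 0]]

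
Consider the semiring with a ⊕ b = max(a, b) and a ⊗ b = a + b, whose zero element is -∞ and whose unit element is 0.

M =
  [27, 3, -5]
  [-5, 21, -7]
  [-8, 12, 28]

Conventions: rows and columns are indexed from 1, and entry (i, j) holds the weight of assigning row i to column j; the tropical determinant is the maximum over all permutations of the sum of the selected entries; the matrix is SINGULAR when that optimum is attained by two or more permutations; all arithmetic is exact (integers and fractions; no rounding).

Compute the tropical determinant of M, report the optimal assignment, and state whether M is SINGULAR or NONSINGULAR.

σ = (1, 2, 3): 27 + 21 + 28 = 76
σ = (1, 3, 2): 27 + (-7) + 12 = 32
σ = (2, 1, 3): 3 + (-5) + 28 = 26
σ = (2, 3, 1): 3 + (-7) + (-8) = -12
σ = (3, 1, 2): (-5) + (-5) + 12 = 2
σ = (3, 2, 1): (-5) + 21 + (-8) = 8
Optimal value attained by: σ = (1, 2, 3).
Answer: det⊕(M) = 76; verdict: NONSINGULAR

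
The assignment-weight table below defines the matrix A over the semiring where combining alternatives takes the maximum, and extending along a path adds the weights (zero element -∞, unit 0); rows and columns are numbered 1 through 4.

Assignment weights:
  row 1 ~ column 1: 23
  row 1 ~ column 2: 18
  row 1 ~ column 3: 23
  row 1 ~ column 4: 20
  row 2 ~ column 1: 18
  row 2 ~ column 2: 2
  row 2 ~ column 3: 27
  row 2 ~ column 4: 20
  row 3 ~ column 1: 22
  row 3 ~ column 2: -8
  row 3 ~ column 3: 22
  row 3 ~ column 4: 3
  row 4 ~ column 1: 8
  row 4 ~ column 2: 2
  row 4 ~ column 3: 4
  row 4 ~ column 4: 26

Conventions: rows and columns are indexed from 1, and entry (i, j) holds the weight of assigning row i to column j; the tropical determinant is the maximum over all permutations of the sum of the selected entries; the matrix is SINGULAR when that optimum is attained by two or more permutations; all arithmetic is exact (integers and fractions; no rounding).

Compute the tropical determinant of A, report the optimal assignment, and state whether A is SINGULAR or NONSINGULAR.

σ = (1, 2, 3, 4): 23 + 2 + 22 + 26 = 73
σ = (1, 2, 4, 3): 23 + 2 + 3 + 4 = 32
σ = (1, 3, 2, 4): 23 + 27 + (-8) + 26 = 68
σ = (1, 3, 4, 2): 23 + 27 + 3 + 2 = 55
σ = (1, 4, 2, 3): 23 + 20 + (-8) + 4 = 39
σ = (1, 4, 3, 2): 23 + 20 + 22 + 2 = 67
σ = (2, 1, 3, 4): 18 + 18 + 22 + 26 = 84
σ = (2, 1, 4, 3): 18 + 18 + 3 + 4 = 43
σ = (2, 3, 1, 4): 18 + 27 + 22 + 26 = 93
σ = (2, 3, 4, 1): 18 + 27 + 3 + 8 = 56
σ = (2, 4, 1, 3): 18 + 20 + 22 + 4 = 64
σ = (2, 4, 3, 1): 18 + 20 + 22 + 8 = 68
σ = (3, 1, 2, 4): 23 + 18 + (-8) + 26 = 59
σ = (3, 1, 4, 2): 23 + 18 + 3 + 2 = 46
σ = (3, 2, 1, 4): 23 + 2 + 22 + 26 = 73
σ = (3, 2, 4, 1): 23 + 2 + 3 + 8 = 36
σ = (3, 4, 1, 2): 23 + 20 + 22 + 2 = 67
σ = (3, 4, 2, 1): 23 + 20 + (-8) + 8 = 43
σ = (4, 1, 2, 3): 20 + 18 + (-8) + 4 = 34
σ = (4, 1, 3, 2): 20 + 18 + 22 + 2 = 62
σ = (4, 2, 1, 3): 20 + 2 + 22 + 4 = 48
σ = (4, 2, 3, 1): 20 + 2 + 22 + 8 = 52
σ = (4, 3, 1, 2): 20 + 27 + 22 + 2 = 71
σ = (4, 3, 2, 1): 20 + 27 + (-8) + 8 = 47
Optimal value attained by: σ = (2, 3, 1, 4).
Answer: det⊕(A) = 93; verdict: NONSINGULAR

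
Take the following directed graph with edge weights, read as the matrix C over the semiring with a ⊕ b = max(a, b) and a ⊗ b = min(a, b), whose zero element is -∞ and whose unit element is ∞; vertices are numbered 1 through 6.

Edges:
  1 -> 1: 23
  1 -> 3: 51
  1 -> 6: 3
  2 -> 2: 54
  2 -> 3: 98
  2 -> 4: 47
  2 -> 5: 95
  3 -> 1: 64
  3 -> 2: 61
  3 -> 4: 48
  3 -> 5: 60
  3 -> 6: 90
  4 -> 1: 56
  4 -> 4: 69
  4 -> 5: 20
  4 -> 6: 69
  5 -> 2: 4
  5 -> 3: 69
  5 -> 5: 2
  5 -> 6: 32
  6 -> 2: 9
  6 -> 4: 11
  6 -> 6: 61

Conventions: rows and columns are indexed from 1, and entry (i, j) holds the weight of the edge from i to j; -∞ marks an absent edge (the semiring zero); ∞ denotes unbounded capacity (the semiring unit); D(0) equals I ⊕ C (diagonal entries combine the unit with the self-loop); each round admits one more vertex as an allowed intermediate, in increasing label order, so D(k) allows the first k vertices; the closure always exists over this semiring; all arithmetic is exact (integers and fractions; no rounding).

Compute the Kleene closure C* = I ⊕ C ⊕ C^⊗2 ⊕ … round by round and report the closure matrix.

D(0):
  [∞, -∞, 51, -∞, -∞, 3]
  [-∞, ∞, 98, 47, 95, -∞]
  [64, 61, ∞, 48, 60, 90]
  [56, -∞, -∞, ∞, 20, 69]
  [-∞, 4, 69, -∞, ∞, 32]
  [-∞, 9, -∞, 11, -∞, ∞]
D(1):
  [∞, -∞, 51, -∞, -∞, 3]
  [-∞, ∞, 98, 47, 95, -∞]
  [64, 61, ∞, 48, 60, 90]
  [56, -∞, 51, ∞, 20, 69]
  [-∞, 4, 69, -∞, ∞, 32]
  [-∞, 9, -∞, 11, -∞, ∞]
D(2):
  [∞, -∞, 51, -∞, -∞, 3]
  [-∞, ∞, 98, 47, 95, -∞]
  [64, 61, ∞, 48, 61, 90]
  [56, -∞, 51, ∞, 20, 69]
  [-∞, 4, 69, 4, ∞, 32]
  [-∞, 9, 9, 11, 9, ∞]
D(3):
  [∞, 51, 51, 48, 51, 51]
  [64, ∞, 98, 48, 95, 90]
  [64, 61, ∞, 48, 61, 90]
  [56, 51, 51, ∞, 51, 69]
  [64, 61, 69, 48, ∞, 69]
  [9, 9, 9, 11, 9, ∞]
D(4):
  [∞, 51, 51, 48, 51, 51]
  [64, ∞, 98, 48, 95, 90]
  [64, 61, ∞, 48, 61, 90]
  [56, 51, 51, ∞, 51, 69]
  [64, 61, 69, 48, ∞, 69]
  [11, 11, 11, 11, 11, ∞]
D(5):
  [∞, 51, 51, 48, 51, 51]
  [64, ∞, 98, 48, 95, 90]
  [64, 61, ∞, 48, 61, 90]
  [56, 51, 51, ∞, 51, 69]
  [64, 61, 69, 48, ∞, 69]
  [11, 11, 11, 11, 11, ∞]
D(6):
  [∞, 51, 51, 48, 51, 51]
  [64, ∞, 98, 48, 95, 90]
  [64, 61, ∞, 48, 61, 90]
  [56, 51, 51, ∞, 51, 69]
  [64, 61, 69, 48, ∞, 69]
  [11, 11, 11, 11, 11, ∞]
Answer: C* = [[∞, 51, 51, 48, 51, 51], [64, ∞, 98, 48, 95, 90], [64, 61, ∞, 48, 61, 90], [56, 51, 51, ∞, 51, 69], [64, 61, 69, 48, ∞, 69], [11, 11, 11, 11, 11, ∞]]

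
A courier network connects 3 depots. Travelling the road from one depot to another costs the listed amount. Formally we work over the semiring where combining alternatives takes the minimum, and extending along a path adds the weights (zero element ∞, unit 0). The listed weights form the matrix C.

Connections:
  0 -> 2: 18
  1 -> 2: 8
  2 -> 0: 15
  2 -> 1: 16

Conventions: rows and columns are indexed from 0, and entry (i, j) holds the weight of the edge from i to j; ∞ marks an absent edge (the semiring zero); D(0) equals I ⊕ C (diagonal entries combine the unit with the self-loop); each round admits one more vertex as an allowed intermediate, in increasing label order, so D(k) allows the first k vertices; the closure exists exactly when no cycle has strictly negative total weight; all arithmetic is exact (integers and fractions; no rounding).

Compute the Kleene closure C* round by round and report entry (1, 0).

D(0):
  [0, ∞, 18]
  [∞, 0, 8]
  [15, 16, 0]
D(1):
  [0, ∞, 18]
  [∞, 0, 8]
  [15, 16, 0]
D(2):
  [0, ∞, 18]
  [∞, 0, 8]
  [15, 16, 0]
D(3):
  [0, 34, 18]
  [23, 0, 8]
  [15, 16, 0]
Answer: C*[1][0] = 23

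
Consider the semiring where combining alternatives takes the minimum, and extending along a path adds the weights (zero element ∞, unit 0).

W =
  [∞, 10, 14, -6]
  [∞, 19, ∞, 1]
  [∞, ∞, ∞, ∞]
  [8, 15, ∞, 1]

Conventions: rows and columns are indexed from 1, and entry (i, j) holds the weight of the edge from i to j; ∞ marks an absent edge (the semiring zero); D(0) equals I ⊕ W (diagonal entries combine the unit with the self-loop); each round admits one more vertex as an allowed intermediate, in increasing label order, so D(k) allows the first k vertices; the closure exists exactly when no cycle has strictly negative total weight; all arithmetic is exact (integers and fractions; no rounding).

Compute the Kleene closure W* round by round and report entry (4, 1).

D(0):
  [0, 10, 14, -6]
  [∞, 0, ∞, 1]
  [∞, ∞, 0, ∞]
  [8, 15, ∞, 0]
D(1):
  [0, 10, 14, -6]
  [∞, 0, ∞, 1]
  [∞, ∞, 0, ∞]
  [8, 15, 22, 0]
D(2):
  [0, 10, 14, -6]
  [∞, 0, ∞, 1]
  [∞, ∞, 0, ∞]
  [8, 15, 22, 0]
D(3):
  [0, 10, 14, -6]
  [∞, 0, ∞, 1]
  [∞, ∞, 0, ∞]
  [8, 15, 22, 0]
D(4):
  [0, 9, 14, -6]
  [9, 0, 23, 1]
  [∞, ∞, 0, ∞]
  [8, 15, 22, 0]
Answer: W*[4][1] = 8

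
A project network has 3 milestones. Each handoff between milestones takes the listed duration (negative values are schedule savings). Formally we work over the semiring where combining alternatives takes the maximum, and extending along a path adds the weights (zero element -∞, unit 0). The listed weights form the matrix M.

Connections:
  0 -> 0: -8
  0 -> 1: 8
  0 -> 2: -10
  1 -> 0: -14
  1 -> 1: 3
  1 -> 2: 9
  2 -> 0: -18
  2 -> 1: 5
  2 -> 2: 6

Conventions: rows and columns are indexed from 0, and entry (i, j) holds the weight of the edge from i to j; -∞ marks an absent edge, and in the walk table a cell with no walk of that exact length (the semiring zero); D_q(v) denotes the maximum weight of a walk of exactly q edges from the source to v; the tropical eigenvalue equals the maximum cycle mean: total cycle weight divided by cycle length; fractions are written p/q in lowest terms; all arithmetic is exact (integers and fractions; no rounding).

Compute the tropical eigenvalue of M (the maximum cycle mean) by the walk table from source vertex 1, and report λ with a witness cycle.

q=0: [-∞, 0, -∞]
q=1: [-14, 3, 9]
q=2: [-9, 14, 15]
q=3: [0, 20, 23]
Optimal cycle mean attained by: cycle 1->2->1, total 9 + 5, length 2.
Answer: λ = 7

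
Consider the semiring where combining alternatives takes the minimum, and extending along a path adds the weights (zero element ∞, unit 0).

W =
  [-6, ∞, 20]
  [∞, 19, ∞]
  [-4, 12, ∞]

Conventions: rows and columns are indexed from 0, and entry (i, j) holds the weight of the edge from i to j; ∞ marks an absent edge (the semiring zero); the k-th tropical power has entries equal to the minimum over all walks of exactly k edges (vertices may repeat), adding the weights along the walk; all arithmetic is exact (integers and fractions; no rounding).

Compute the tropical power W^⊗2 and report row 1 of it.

W^⊗2:
  [-12, 32, 14]
  [∞, 38, ∞]
  [-10, 31, 16]
Answer: row 1 of W^⊗2 = [∞, 38, ∞]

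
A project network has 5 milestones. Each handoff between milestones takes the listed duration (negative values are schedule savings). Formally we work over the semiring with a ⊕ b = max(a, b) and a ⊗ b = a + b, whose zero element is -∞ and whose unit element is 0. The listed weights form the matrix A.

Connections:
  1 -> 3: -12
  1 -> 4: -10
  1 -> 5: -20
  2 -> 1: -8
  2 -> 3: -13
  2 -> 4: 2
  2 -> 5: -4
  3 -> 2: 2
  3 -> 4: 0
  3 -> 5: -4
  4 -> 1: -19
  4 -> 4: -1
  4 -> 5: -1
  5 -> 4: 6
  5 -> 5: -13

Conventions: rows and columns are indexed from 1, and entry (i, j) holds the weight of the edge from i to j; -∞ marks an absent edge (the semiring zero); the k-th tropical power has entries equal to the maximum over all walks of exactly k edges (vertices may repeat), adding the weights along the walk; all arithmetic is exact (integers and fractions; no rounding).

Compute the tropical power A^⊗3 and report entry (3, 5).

A^⊗2:
  [-29, -10, -∞, -11, -11]
  [-17, -11, -20, 2, 1]
  [-6, -∞, -11, 4, -1]
  [-20, -∞, -31, 5, -2]
  [-13, -∞, -∞, 5, 5]
A^⊗3:
  [-18, -∞, -23, -5, -12]
  [-17, -18, -24, 7, 1]
  [-15, -9, -18, 5, 3]
  [-14, -29, -32, 4, 4]
  [-14, -∞, -25, 11, 4]
Key observation: the optimum is the walk 3->2->4->5, with weight 2 + 2 + (-1) = 3.
Optimal value attained by: walk 3->2->4->5.
Answer: (A^⊗3)[3][5] = 3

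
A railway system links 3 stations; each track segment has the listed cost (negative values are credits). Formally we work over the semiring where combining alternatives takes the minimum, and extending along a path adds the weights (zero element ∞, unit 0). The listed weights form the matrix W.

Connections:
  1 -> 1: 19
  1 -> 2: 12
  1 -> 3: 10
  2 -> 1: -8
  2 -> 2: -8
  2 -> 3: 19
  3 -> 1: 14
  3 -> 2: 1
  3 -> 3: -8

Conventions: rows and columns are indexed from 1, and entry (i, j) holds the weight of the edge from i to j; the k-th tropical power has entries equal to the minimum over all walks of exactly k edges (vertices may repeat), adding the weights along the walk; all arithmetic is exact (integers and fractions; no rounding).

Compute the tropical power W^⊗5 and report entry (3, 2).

W^⊗2:
  [4, 4, 2]
  [-16, -16, 2]
  [-7, -7, -16]
W^⊗3:
  [-4, -4, -6]
  [-24, -24, -6]
  [-15, -15, -24]
W^⊗4:
  [-12, -12, -14]
  [-32, -32, -14]
  [-23, -23, -32]
W^⊗5:
  [-20, -20, -22]
  [-40, -40, -22]
  [-31, -31, -40]
Key observation: the optimum is the walk 3->2->2->2->2->2, with weight 1 + (-8) + (-8) + (-8) + (-8) = -31.
Optimal value attained by: walk 3->2->2->2->2->2.
Answer: (W^⊗5)[3][2] = -31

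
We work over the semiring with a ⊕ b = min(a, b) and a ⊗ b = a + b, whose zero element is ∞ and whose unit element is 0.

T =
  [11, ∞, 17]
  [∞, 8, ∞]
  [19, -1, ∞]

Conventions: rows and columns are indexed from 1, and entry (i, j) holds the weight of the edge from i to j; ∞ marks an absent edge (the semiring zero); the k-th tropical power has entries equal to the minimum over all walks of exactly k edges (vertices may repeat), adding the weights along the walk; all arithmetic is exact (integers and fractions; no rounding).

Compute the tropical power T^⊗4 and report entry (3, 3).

T^⊗2:
  [22, 16, 28]
  [∞, 16, ∞]
  [30, 7, 36]
T^⊗3:
  [33, 24, 39]
  [∞, 24, ∞]
  [41, 15, 47]
T^⊗4:
  [44, 32, 50]
  [∞, 32, ∞]
  [52, 23, 58]
Key observation: the optimum is the walk 3->1->1->1->3, with weight 19 + 11 + 11 + 17 = 58.
Optimal value attained by: walk 3->1->1->1->3.
Answer: (T^⊗4)[3][3] = 58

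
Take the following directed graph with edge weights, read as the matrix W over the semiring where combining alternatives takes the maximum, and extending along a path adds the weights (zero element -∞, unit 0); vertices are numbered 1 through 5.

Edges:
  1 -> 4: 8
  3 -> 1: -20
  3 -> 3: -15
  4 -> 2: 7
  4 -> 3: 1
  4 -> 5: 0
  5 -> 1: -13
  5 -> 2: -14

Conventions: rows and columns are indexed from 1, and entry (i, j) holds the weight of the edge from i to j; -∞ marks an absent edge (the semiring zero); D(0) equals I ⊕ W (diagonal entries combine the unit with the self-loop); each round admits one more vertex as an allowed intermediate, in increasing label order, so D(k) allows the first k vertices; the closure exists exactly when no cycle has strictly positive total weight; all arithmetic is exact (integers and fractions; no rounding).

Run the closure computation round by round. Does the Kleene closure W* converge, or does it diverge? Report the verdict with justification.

D(0):
  [0, -∞, -∞, 8, -∞]
  [-∞, 0, -∞, -∞, -∞]
  [-20, -∞, 0, -∞, -∞]
  [-∞, 7, 1, 0, 0]
  [-13, -14, -∞, -∞, 0]
D(1):
  [0, -∞, -∞, 8, -∞]
  [-∞, 0, -∞, -∞, -∞]
  [-20, -∞, 0, -12, -∞]
  [-∞, 7, 1, 0, 0]
  [-13, -14, -∞, -5, 0]
D(2):
  [0, -∞, -∞, 8, -∞]
  [-∞, 0, -∞, -∞, -∞]
  [-20, -∞, 0, -12, -∞]
  [-∞, 7, 1, 0, 0]
  [-13, -14, -∞, -5, 0]
D(3):
  [0, -∞, -∞, 8, -∞]
  [-∞, 0, -∞, -∞, -∞]
  [-20, -∞, 0, -12, -∞]
  [-19, 7, 1, 0, 0]
  [-13, -14, -∞, -5, 0]
D(4):
  [0, 15, 9, 8, 8]
  [-∞, 0, -∞, -∞, -∞]
  [-20, -5, 0, -12, -12]
  [-19, 7, 1, 0, 0]
  [-13, 2, -4, -5, 0]
D(5):
  [0, 15, 9, 8, 8]
  [-∞, 0, -∞, -∞, -∞]
  [-20, -5, 0, -12, -12]
  [-13, 7, 1, 0, 0]
  [-13, 2, -4, -5, 0]
Key observation: every diagonal entry stays at the unit through all rounds, so no improving cycle exists.
Answer: CONVERGES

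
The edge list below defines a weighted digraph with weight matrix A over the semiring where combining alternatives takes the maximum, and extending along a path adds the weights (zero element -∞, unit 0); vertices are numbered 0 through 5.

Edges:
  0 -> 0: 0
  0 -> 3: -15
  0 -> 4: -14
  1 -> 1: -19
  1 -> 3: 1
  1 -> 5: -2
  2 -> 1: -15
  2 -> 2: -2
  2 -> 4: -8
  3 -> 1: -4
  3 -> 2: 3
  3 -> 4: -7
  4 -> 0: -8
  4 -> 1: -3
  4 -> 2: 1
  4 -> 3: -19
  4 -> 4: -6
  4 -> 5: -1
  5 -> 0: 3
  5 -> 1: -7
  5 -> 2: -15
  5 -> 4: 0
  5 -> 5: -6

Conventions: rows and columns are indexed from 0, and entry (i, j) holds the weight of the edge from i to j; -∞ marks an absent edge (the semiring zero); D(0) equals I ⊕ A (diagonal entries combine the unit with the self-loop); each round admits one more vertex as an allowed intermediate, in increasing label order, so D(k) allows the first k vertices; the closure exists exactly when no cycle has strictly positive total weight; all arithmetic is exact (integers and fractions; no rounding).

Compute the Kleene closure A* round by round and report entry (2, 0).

D(0):
  [0, -∞, -∞, -15, -14, -∞]
  [-∞, 0, -∞, 1, -∞, -2]
  [-∞, -15, 0, -∞, -8, -∞]
  [-∞, -4, 3, 0, -7, -∞]
  [-8, -3, 1, -19, 0, -1]
  [3, -7, -15, -∞, 0, 0]
D(1):
  [0, -∞, -∞, -15, -14, -∞]
  [-∞, 0, -∞, 1, -∞, -2]
  [-∞, -15, 0, -∞, -8, -∞]
  [-∞, -4, 3, 0, -7, -∞]
  [-8, -3, 1, -19, 0, -1]
  [3, -7, -15, -12, 0, 0]
D(2):
  [0, -∞, -∞, -15, -14, -∞]
  [-∞, 0, -∞, 1, -∞, -2]
  [-∞, -15, 0, -14, -8, -17]
  [-∞, -4, 3, 0, -7, -6]
  [-8, -3, 1, -2, 0, -1]
  [3, -7, -15, -6, 0, 0]
D(3):
  [0, -∞, -∞, -15, -14, -∞]
  [-∞, 0, -∞, 1, -∞, -2]
  [-∞, -15, 0, -14, -8, -17]
  [-∞, -4, 3, 0, -5, -6]
  [-8, -3, 1, -2, 0, -1]
  [3, -7, -15, -6, 0, 0]
D(4):
  [0, -19, -12, -15, -14, -21]
  [-∞, 0, 4, 1, -4, -2]
  [-∞, -15, 0, -14, -8, -17]
  [-∞, -4, 3, 0, -5, -6]
  [-8, -3, 1, -2, 0, -1]
  [3, -7, -3, -6, 0, 0]
D(5):
  [0, -17, -12, -15, -14, -15]
  [-12, 0, 4, 1, -4, -2]
  [-16, -11, 0, -10, -8, -9]
  [-13, -4, 3, 0, -5, -6]
  [-8, -3, 1, -2, 0, -1]
  [3, -3, 1, -2, 0, 0]
D(6):
  [0, -17, -12, -15, -14, -15]
  [1, 0, 4, 1, -2, -2]
  [-6, -11, 0, -10, -8, -9]
  [-3, -4, 3, 0, -5, -6]
  [2, -3, 1, -2, 0, -1]
  [3, -3, 1, -2, 0, 0]
Answer: A*[2][0] = -6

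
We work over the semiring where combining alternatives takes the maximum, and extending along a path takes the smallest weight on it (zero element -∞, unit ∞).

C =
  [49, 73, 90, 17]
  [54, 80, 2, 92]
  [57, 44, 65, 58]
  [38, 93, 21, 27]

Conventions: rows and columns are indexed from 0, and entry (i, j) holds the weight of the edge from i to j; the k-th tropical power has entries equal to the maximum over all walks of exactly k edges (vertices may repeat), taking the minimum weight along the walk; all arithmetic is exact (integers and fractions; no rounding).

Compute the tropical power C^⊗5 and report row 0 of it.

C^⊗2:
  [57, 73, 65, 73]
  [54, 92, 54, 80]
  [57, 58, 65, 58]
  [54, 80, 38, 92]
C^⊗3:
  [57, 73, 65, 73]
  [54, 80, 54, 92]
  [57, 58, 65, 58]
  [54, 92, 54, 80]
C^⊗4:
  [57, 73, 65, 73]
  [54, 92, 54, 80]
  [57, 58, 65, 58]
  [54, 80, 54, 92]
C^⊗5:
  [57, 73, 65, 73]
  [54, 80, 54, 92]
  [57, 58, 65, 58]
  [54, 92, 54, 80]
Answer: row 0 of C^⊗5 = [57, 73, 65, 73]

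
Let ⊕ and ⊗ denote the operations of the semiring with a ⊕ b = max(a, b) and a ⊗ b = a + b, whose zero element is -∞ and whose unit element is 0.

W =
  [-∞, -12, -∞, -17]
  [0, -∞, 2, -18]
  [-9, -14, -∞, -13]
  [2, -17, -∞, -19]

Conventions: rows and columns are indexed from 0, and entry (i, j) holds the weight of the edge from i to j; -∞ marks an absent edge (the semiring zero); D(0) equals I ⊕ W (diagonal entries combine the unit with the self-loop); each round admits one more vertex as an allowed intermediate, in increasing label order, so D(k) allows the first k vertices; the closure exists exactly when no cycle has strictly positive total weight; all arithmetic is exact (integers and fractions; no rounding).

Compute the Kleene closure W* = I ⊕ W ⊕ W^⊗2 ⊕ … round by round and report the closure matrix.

D(0):
  [0, -12, -∞, -17]
  [0, 0, 2, -18]
  [-9, -14, 0, -13]
  [2, -17, -∞, 0]
D(1):
  [0, -12, -∞, -17]
  [0, 0, 2, -17]
  [-9, -14, 0, -13]
  [2, -10, -∞, 0]
D(2):
  [0, -12, -10, -17]
  [0, 0, 2, -17]
  [-9, -14, 0, -13]
  [2, -10, -8, 0]
D(3):
  [0, -12, -10, -17]
  [0, 0, 2, -11]
  [-9, -14, 0, -13]
  [2, -10, -8, 0]
D(4):
  [0, -12, -10, -17]
  [0, 0, 2, -11]
  [-9, -14, 0, -13]
  [2, -10, -8, 0]
Answer: W* = [[0, -12, -10, -17], [0, 0, 2, -11], [-9, -14, 0, -13], [2, -10, -8, 0]]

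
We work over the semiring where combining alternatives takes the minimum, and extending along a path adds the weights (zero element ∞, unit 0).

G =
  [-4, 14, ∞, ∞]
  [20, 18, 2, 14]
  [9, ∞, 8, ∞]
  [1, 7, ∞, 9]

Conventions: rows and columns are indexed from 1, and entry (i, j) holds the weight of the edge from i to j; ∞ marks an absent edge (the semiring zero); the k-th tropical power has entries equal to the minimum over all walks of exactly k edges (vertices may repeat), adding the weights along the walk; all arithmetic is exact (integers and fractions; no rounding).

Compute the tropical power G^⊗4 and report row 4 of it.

G^⊗2:
  [-8, 10, 16, 28]
  [11, 21, 10, 23]
  [5, 23, 16, ∞]
  [-3, 15, 9, 18]
G^⊗3:
  [-12, 6, 12, 24]
  [7, 25, 18, 32]
  [1, 19, 24, 37]
  [-7, 11, 17, 27]
G^⊗4:
  [-16, 2, 8, 20]
  [3, 21, 26, 39]
  [-3, 15, 21, 33]
  [-11, 7, 13, 25]
Answer: row 4 of G^⊗4 = [-11, 7, 13, 25]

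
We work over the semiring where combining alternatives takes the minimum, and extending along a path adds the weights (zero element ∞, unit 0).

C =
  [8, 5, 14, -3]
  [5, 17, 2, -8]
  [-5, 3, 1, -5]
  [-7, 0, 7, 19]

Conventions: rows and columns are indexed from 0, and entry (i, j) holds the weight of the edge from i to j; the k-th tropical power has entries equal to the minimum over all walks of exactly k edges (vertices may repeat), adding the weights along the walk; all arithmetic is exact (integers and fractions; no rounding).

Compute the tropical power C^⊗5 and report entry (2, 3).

C^⊗2:
  [-10, -3, 4, -3]
  [-15, -8, -1, -3]
  [-12, -5, 2, -8]
  [1, -2, 2, -10]
C^⊗3:
  [-10, -5, -1, -13]
  [-10, -10, -6, -18]
  [-15, -8, -3, -15]
  [-17, -10, -3, -10]
C^⊗4:
  [-20, -13, -6, -13]
  [-25, -18, -11, -18]
  [-22, -15, -8, -18]
  [-17, -12, -8, -20]
C^⊗5:
  [-20, -15, -11, -23]
  [-25, -20, -16, -28]
  [-25, -18, -13, -25]
  [-27, -20, -13, -20]
Key observation: the optimum is the walk 2->3->0->3->0->3, with weight (-5) + (-7) + (-3) + (-7) + (-3) = -25.
Optimal value attained by: walk 2->3->0->3->0->3.
Answer: (C^⊗5)[2][3] = -25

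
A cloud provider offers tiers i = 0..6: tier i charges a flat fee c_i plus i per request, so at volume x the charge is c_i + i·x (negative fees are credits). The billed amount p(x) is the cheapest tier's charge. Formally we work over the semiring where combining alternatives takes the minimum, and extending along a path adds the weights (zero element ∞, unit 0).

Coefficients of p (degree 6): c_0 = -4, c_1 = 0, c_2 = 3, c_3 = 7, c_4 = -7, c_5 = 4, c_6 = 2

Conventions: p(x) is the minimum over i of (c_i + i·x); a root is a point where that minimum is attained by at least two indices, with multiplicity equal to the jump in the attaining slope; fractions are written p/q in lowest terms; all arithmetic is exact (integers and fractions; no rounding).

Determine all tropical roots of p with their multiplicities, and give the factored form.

hull edge (i=0, c=-4) to (i=4, c=-7): slope -3/4, span 4
hull edge (i=4, c=-7) to (i=6, c=2): slope 9/2, span 2
Factored form: p(x) = 2 ⊗ (x ⊕ (-9/2)) ⊗ (x ⊕ (-9/2)) ⊗ (x ⊕ 3/4) ⊗ (x ⊕ 3/4) ⊗ (x ⊕ 3/4) ⊗ (x ⊕ 3/4)
Answer: roots = -9/2 (mult 2), 3/4 (mult 4)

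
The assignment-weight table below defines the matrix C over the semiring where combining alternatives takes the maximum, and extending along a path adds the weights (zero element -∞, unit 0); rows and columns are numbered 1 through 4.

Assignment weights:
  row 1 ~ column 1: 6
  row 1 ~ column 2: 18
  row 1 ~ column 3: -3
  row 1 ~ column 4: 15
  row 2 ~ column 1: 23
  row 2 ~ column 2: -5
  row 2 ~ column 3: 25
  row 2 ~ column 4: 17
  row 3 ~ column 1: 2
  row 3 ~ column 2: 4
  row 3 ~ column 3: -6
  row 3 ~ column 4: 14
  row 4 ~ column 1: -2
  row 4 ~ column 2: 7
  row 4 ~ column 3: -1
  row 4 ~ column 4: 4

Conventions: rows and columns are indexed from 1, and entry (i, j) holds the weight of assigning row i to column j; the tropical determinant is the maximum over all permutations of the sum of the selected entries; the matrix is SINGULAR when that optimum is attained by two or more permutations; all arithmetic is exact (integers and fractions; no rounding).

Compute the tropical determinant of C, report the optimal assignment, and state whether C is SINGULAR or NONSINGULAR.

σ = (1, 2, 3, 4): 6 + (-5) + (-6) + 4 = -1
σ = (1, 2, 4, 3): 6 + (-5) + 14 + (-1) = 14
σ = (1, 3, 2, 4): 6 + 25 + 4 + 4 = 39
σ = (1, 3, 4, 2): 6 + 25 + 14 + 7 = 52
σ = (1, 4, 2, 3): 6 + 17 + 4 + (-1) = 26
σ = (1, 4, 3, 2): 6 + 17 + (-6) + 7 = 24
σ = (2, 1, 3, 4): 18 + 23 + (-6) + 4 = 39
σ = (2, 1, 4, 3): 18 + 23 + 14 + (-1) = 54
σ = (2, 3, 1, 4): 18 + 25 + 2 + 4 = 49
σ = (2, 3, 4, 1): 18 + 25 + 14 + (-2) = 55
σ = (2, 4, 1, 3): 18 + 17 + 2 + (-1) = 36
σ = (2, 4, 3, 1): 18 + 17 + (-6) + (-2) = 27
σ = (3, 1, 2, 4): (-3) + 23 + 4 + 4 = 28
σ = (3, 1, 4, 2): (-3) + 23 + 14 + 7 = 41
σ = (3, 2, 1, 4): (-3) + (-5) + 2 + 4 = -2
σ = (3, 2, 4, 1): (-3) + (-5) + 14 + (-2) = 4
σ = (3, 4, 1, 2): (-3) + 17 + 2 + 7 = 23
σ = (3, 4, 2, 1): (-3) + 17 + 4 + (-2) = 16
σ = (4, 1, 2, 3): 15 + 23 + 4 + (-1) = 41
σ = (4, 1, 3, 2): 15 + 23 + (-6) + 7 = 39
σ = (4, 2, 1, 3): 15 + (-5) + 2 + (-1) = 11
σ = (4, 2, 3, 1): 15 + (-5) + (-6) + (-2) = 2
σ = (4, 3, 1, 2): 15 + 25 + 2 + 7 = 49
σ = (4, 3, 2, 1): 15 + 25 + 4 + (-2) = 42
Optimal value attained by: σ = (2, 3, 4, 1).
Answer: det⊕(C) = 55; verdict: NONSINGULAR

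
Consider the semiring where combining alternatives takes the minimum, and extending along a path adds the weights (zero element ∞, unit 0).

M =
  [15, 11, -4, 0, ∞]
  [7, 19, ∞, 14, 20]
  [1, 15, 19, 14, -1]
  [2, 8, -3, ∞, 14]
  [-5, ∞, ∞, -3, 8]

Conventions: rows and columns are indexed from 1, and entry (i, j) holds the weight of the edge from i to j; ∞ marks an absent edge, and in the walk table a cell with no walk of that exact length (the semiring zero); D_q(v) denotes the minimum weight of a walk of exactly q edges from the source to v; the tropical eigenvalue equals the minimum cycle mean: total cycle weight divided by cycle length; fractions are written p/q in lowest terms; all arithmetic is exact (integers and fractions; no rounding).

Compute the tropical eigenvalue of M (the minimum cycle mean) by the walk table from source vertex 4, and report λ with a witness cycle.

q=0: [∞, ∞, ∞, 0, ∞]
q=1: [2, 8, -3, ∞, 14]
q=2: [-2, 12, -2, 2, -4]
q=3: [-9, 9, -6, -7, -3]
q=4: [-8, 1, -13, -9, -7]
q=5: [-12, -1, -12, -10, -14]
Optimal cycle mean attained by: cycle 1->3->5->1, total (-4) + (-1) + (-5), length 3.
Answer: λ = -10/3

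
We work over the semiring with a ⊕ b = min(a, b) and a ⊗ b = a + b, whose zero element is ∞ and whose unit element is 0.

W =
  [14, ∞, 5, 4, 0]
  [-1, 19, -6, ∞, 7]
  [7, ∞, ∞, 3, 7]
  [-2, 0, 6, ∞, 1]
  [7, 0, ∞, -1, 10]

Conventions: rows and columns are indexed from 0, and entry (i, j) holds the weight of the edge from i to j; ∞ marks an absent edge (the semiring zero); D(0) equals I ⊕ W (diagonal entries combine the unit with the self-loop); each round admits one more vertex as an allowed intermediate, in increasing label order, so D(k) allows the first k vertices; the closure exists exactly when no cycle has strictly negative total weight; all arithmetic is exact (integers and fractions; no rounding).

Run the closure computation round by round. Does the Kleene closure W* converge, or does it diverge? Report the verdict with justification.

D(0):
  [0, ∞, 5, 4, 0]
  [-1, 0, -6, ∞, 7]
  [7, ∞, 0, 3, 7]
  [-2, 0, 6, 0, 1]
  [7, 0, ∞, -1, 0]
D(1):
  [0, ∞, 5, 4, 0]
  [-1, 0, -6, 3, -1]
  [7, ∞, 0, 3, 7]
  [-2, 0, 3, 0, -2]
  [7, 0, 12, -1, 0]
Detection: at round 2, diagonal entry (4, 4) turns strictly negative.
Key observation: the cycle 4->1->0->4 has total weight 0 + (-1) + 0, which is strictly negative.
Answer: DIVERGES — negative cycle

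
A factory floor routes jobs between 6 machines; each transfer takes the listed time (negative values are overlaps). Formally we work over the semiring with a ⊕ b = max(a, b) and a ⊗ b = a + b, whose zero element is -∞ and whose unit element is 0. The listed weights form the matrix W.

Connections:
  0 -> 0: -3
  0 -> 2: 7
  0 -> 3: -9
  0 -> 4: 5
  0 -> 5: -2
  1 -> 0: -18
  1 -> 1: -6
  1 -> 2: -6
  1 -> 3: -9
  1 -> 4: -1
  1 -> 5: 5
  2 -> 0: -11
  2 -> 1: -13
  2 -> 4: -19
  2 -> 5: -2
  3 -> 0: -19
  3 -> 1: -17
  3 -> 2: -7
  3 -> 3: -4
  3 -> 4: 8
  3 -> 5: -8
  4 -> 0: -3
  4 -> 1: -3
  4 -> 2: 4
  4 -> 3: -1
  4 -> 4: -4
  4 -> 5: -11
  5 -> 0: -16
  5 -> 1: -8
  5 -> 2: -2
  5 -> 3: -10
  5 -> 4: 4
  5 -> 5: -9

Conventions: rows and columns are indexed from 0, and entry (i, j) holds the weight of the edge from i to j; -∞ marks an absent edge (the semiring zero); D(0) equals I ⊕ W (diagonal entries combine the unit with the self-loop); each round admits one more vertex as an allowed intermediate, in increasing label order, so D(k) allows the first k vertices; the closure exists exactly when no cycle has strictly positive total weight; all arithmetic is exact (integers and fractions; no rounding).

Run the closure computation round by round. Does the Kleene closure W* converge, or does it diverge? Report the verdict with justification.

D(0):
  [0, -∞, 7, -9, 5, -2]
  [-18, 0, -6, -9, -1, 5]
  [-11, -13, 0, -∞, -19, -2]
  [-19, -17, -7, 0, 8, -8]
  [-3, -3, 4, -1, 0, -11]
  [-16, -8, -2, -10, 4, 0]
Detection: at round 1, diagonal entry (4, 4) turns strictly positive.
Key observation: the cycle 4->0->4 has total weight (-3) + 5, which is strictly positive.
Answer: DIVERGES — positive cycle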